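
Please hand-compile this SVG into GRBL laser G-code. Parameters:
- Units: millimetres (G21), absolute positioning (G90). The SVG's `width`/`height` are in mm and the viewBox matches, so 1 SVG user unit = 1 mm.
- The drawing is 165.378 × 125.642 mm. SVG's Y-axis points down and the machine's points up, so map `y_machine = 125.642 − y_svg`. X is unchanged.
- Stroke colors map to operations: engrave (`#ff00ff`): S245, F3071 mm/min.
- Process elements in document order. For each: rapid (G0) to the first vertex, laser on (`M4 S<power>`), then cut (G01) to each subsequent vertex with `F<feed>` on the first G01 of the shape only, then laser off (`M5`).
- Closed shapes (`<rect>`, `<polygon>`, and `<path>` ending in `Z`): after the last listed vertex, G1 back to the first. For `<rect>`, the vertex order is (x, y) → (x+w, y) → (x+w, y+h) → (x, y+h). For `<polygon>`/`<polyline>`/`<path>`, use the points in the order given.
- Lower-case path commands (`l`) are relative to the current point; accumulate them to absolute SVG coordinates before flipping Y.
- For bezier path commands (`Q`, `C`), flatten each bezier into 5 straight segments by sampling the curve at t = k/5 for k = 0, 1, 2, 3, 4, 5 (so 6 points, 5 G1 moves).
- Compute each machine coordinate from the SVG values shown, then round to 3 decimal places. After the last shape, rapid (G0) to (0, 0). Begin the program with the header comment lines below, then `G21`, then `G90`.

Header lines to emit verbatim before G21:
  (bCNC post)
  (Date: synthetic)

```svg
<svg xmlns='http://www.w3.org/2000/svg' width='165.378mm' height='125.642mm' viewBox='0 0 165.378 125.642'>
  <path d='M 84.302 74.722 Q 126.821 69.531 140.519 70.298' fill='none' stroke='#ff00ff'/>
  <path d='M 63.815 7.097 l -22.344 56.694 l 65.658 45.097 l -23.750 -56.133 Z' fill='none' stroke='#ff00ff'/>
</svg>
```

1 u = 1 mm; y_m = 125.642 − y.

[1] `<path>` quadratic bezier, #ff00ff→engrave S245 F3071: (84.302,50.920) → (100.157,52.758) → (113.706,54.120) → (124.949,55.004) → (133.887,55.412) → (140.519,55.344)

[2] `<path>` closed polygon, #ff00ff→engrave S245 F3071: (63.815,118.545) → (41.471,61.851) → (107.129,16.754) → (83.379,72.887) → (63.815,118.545) (closed)

(bCNC post)
(Date: synthetic)
G21
G90
G0 X84.302 Y50.920
M4 S245
G01 X100.157 Y52.758 F3071
G01 X113.706 Y54.120
G01 X124.949 Y55.004
G01 X133.887 Y55.412
G01 X140.519 Y55.344
M5
G0 X63.815 Y118.545
M4 S245
G01 X41.471 Y61.851 F3071
G01 X107.129 Y16.754
G01 X83.379 Y72.887
G01 X63.815 Y118.545
M5
G0 X0.000 Y0.000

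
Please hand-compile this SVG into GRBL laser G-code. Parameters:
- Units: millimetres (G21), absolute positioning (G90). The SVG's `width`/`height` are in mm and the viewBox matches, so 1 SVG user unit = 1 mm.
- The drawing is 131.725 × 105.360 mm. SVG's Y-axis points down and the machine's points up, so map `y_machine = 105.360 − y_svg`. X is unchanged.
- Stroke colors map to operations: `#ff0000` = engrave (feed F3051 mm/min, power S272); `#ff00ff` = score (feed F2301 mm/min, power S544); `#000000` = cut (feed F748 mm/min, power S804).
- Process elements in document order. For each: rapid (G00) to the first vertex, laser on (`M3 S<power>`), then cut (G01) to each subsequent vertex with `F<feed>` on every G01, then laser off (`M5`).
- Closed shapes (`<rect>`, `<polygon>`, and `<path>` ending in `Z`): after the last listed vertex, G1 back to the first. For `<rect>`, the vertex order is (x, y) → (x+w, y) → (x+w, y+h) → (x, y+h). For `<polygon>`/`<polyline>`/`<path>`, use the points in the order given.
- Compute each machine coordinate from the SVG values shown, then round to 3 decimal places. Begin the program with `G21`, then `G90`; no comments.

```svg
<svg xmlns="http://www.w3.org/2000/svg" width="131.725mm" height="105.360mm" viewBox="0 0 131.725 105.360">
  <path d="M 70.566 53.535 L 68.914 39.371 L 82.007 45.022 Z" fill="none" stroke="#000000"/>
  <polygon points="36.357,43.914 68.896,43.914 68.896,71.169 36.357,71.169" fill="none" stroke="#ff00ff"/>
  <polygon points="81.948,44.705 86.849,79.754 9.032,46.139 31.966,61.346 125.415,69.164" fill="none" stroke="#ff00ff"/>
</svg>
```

G21
G90
G00 X70.566 Y51.825
M3 S804
G01 X68.914 Y65.989 F748
G01 X82.007 Y60.338 F748
G01 X70.566 Y51.825 F748
M5
G00 X36.357 Y61.446
M3 S544
G01 X68.896 Y61.446 F2301
G01 X68.896 Y34.191 F2301
G01 X36.357 Y34.191 F2301
G01 X36.357 Y61.446 F2301
M5
G00 X81.948 Y60.655
M3 S544
G01 X86.849 Y25.606 F2301
G01 X9.032 Y59.221 F2301
G01 X31.966 Y44.014 F2301
G01 X125.415 Y36.196 F2301
G01 X81.948 Y60.655 F2301
M5

1 u = 1 mm; y_m = 105.360 − y.

[1] `<path>` regular polygon, #000000→cut S804 F748: (70.566,51.825) → (68.914,65.989) → (82.007,60.338) → (70.566,51.825) (closed)

[2] `<polygon>` rectangle, #ff00ff→score S544 F2301: (36.357,61.446) → (68.896,61.446) → (68.896,34.191) → (36.357,34.191) → (36.357,61.446) (closed)

[3] `<polygon>` closed polygon, #ff00ff→score S544 F2301: (81.948,60.655) → (86.849,25.606) → (9.032,59.221) → (31.966,44.014) → (125.415,36.196) → (81.948,60.655) (closed)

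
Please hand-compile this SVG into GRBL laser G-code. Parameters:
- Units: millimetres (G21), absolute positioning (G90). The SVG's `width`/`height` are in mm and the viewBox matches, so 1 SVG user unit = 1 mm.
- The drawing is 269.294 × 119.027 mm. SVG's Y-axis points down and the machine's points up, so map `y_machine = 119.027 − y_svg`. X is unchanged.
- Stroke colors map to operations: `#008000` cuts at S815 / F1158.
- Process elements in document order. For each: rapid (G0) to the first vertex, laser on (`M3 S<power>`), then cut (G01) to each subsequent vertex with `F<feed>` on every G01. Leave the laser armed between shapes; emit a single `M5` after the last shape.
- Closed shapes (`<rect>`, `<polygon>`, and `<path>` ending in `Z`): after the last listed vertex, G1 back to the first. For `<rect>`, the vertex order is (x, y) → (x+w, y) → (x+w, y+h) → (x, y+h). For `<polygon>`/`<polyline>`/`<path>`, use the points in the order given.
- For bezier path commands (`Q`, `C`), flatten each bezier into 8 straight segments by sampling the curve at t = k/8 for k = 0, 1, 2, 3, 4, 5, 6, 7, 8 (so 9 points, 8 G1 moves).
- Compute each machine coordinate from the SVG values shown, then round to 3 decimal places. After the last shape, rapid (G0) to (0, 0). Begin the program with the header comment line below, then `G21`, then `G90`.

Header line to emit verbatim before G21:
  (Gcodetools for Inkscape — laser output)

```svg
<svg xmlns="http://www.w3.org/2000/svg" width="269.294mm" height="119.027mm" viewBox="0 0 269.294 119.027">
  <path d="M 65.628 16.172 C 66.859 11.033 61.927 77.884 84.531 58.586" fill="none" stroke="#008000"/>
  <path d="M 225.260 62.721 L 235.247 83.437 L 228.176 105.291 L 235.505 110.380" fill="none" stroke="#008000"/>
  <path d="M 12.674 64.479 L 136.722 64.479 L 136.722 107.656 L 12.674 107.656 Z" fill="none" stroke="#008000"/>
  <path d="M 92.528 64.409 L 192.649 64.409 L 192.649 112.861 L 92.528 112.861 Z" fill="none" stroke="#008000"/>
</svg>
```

(Gcodetools for Inkscape — laser output)
G21
G90
G0 X65.628 Y102.855
M3 S815
G01 X65.867 Y101.716 F1158
G01 X65.922 Y95.682 F1158
G01 X66.190 Y86.605 F1158
G01 X67.065 Y76.338 F1158
G01 X68.941 Y66.735 F1158
G01 X72.214 Y59.650 F1158
G01 X77.279 Y56.934 F1158
G01 X84.531 Y60.441 F1158
G0 X225.260 Y56.306
M3 S815
G01 X235.247 Y35.590 F1158
G01 X228.176 Y13.736 F1158
G01 X235.505 Y8.647 F1158
G0 X12.674 Y54.548
M3 S815
G01 X136.722 Y54.548 F1158
G01 X136.722 Y11.371 F1158
G01 X12.674 Y11.371 F1158
G01 X12.674 Y54.548 F1158
G0 X92.528 Y54.618
M3 S815
G01 X192.649 Y54.618 F1158
G01 X192.649 Y6.166 F1158
G01 X92.528 Y6.166 F1158
G01 X92.528 Y54.618 F1158
M5
G0 X0.000 Y0.000

viewBox `0 0 269.294 119.027` with mm width/height → 1 unit = 1 mm. Flip: y_m = 119.027 − y_svg.

**Shape 1** — `<path>` cubic bezier, stroke `#008000` → cut (S815, F1158). Control points (SVG): P0=(65.628,16.172), P1=(66.859,11.033), P2=(61.927,77.884), P3=(84.531,58.586); sampled at t=k/8. Machine vertices: (65.628,102.855) → (65.867,101.716) → (65.922,95.682) → (66.190,86.605) → (67.065,76.338) → (68.941,66.735) → (72.214,59.650) → (77.279,56.934) → (84.531,60.441). Open path.

**Shape 2** — `<path>` open polyline, stroke `#008000` → cut (S815, F1158). Machine vertices: (225.260,56.306) → (235.247,35.590) → (228.176,13.736) → (235.505,8.647). Open path.

**Shape 3** — `<path>` rectangle, stroke `#008000` → cut (S815, F1158). Machine vertices: (12.674,54.548) → (136.722,54.548) → (136.722,11.371) → (12.674,11.371) → (12.674,54.548). Closed: final G1 returns to the first vertex.

**Shape 4** — `<path>` rectangle, stroke `#008000` → cut (S815, F1158). Machine vertices: (92.528,54.618) → (192.649,54.618) → (192.649,6.166) → (92.528,6.166) → (92.528,54.618). Closed: final G1 returns to the first vertex.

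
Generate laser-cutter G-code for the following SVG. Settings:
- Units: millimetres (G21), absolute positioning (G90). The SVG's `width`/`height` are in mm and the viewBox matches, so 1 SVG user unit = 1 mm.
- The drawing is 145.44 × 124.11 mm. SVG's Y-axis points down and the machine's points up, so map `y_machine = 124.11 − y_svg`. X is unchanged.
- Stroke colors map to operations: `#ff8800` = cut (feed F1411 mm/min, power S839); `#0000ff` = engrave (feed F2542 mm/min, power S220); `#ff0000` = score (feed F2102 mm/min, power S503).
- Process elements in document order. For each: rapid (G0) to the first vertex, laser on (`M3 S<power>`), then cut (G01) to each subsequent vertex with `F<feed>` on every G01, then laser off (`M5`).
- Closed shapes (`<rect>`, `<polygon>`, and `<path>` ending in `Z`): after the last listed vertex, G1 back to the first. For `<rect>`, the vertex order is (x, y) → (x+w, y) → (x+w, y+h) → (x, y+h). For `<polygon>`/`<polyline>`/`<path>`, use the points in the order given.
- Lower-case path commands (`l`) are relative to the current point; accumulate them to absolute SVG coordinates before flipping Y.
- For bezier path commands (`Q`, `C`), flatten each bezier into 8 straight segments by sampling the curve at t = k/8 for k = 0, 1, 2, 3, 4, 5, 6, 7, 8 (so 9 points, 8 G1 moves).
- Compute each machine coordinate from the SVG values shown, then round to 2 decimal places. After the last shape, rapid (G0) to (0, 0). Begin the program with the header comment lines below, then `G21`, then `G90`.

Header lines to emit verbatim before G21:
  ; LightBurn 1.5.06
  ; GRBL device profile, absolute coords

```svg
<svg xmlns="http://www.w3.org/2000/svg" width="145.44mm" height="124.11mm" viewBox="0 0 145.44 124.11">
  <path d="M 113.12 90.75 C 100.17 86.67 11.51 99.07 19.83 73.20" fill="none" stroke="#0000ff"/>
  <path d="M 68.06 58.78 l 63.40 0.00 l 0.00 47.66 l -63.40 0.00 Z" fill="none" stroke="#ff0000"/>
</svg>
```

; LightBurn 1.5.06
; GRBL device profile, absolute coords
G21
G90
G0 X113.12 Y33.36
M3 S220
G01 X105.05 Y34.22 F2542
G01 X91.91 Y34.19 F2542
G01 X75.72 Y33.88 F2542
G01 X58.50 Y33.96 F2542
G01 X42.28 Y35.06 F2542
G01 X29.08 Y37.83 F2542
G01 X20.92 Y42.90 F2542
G01 X19.83 Y50.91 F2542
M5
G0 X68.06 Y65.33
M3 S503
G01 X131.46 Y65.33 F2102
G01 X131.46 Y17.67 F2102
G01 X68.06 Y17.67 F2102
G01 X68.06 Y65.33 F2102
M5
G0 X0.00 Y0.00

Since the viewBox matches the mm dimensions, user units are millimetres directly. The only transform is the Y-flip y_m = 124.11 − y_svg.

Shape 1 is a cubic bezier drawn with `<path>`. Its stroke #0000ff means engrave at S220, F2542. After flipping Y the toolpath is (113.12,33.36) → (105.05,34.22) → (91.91,34.19) → (75.72,33.88) → (58.50,33.96) → (42.28,35.06) → (29.08,37.83) → (20.92,42.90) → (19.83,50.91).

Shape 2 is a rectangle drawn with `<path>`. Its stroke #ff0000 means score at S503, F2102. After flipping Y the toolpath is (68.06,65.33) → (131.46,65.33) → (131.46,17.67) → (68.06,17.67) → (68.06,65.33), returning to the start.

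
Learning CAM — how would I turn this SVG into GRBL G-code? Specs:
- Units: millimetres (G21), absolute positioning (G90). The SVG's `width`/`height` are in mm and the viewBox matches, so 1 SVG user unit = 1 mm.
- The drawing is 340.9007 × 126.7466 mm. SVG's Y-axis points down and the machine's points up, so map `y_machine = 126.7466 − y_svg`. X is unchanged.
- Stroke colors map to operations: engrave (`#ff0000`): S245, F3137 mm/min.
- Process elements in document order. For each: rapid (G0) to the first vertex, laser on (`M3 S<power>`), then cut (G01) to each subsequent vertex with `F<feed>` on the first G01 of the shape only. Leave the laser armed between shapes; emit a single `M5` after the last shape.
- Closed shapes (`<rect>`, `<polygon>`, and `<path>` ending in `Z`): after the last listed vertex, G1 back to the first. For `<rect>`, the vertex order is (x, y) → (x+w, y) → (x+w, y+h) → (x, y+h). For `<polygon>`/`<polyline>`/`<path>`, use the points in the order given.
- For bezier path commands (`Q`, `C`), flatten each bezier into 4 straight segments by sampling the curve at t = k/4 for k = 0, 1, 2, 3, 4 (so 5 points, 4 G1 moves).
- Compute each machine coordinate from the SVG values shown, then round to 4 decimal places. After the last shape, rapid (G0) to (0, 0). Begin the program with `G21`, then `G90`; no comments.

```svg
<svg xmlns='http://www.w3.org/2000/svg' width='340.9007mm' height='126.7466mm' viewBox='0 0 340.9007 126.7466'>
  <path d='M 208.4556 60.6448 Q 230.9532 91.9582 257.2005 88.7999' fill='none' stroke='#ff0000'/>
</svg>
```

Since the viewBox matches the mm dimensions, user units are millimetres directly. The only transform is the Y-flip y_m = 126.7466 − y_svg.

Shape 1 is a quadratic bezier drawn with `<path>`. Its stroke #ff0000 means engrave at S245, F3137. After flipping Y the toolpath is (208.4556,66.1018) → (219.9388,52.5996) → (231.8906,43.4063) → (244.3112,38.5220) → (257.2005,37.9467).

G21
G90
G0 X208.4556 Y66.1018
M3 S245
G01 X219.9388 Y52.5996 F3137
G01 X231.8906 Y43.4063
G01 X244.3112 Y38.5220
G01 X257.2005 Y37.9467
M5
G0 X0.0000 Y0.0000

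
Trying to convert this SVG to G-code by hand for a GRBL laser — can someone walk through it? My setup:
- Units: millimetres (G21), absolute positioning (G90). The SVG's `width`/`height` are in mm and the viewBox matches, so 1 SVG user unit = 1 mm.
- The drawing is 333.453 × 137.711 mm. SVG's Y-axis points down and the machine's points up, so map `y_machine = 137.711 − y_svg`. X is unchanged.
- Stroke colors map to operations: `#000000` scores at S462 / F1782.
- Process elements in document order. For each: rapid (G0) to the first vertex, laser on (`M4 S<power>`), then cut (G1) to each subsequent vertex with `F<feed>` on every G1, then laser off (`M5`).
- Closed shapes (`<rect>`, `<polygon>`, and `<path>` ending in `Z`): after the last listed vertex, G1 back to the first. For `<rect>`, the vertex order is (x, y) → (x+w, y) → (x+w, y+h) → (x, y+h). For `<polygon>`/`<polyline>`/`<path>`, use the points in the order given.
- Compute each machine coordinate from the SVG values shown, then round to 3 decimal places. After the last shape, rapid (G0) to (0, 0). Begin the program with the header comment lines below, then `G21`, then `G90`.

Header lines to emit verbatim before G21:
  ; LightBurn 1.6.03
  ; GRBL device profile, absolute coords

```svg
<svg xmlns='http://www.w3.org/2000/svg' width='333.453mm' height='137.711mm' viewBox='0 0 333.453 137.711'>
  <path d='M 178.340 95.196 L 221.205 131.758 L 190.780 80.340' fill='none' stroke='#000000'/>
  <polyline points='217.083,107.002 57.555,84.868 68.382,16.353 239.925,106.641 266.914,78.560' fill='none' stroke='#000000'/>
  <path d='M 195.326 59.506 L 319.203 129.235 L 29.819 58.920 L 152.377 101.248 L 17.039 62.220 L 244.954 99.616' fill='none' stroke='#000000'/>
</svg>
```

viewBox `0 0 333.453 137.711` with mm width/height → 1 unit = 1 mm. Flip: y_m = 137.711 − y_svg.

**Shape 1** — `<path>` open polyline, stroke `#000000` → score (S462, F1782). Machine vertices: (178.340,42.515) → (221.205,5.953) → (190.780,57.371). Open path.

**Shape 2** — `<polyline>` open polyline, stroke `#000000` → score (S462, F1782). Machine vertices: (217.083,30.709) → (57.555,52.843) → (68.382,121.358) → (239.925,31.070) → (266.914,59.151). Open path.

**Shape 3** — `<path>` open polyline, stroke `#000000` → score (S462, F1782). Machine vertices: (195.326,78.205) → (319.203,8.476) → (29.819,78.791) → (152.377,36.463) → (17.039,75.491) → (244.954,38.095). Open path.

; LightBurn 1.6.03
; GRBL device profile, absolute coords
G21
G90
G0 X178.340 Y42.515
M4 S462
G1 X221.205 Y5.953 F1782
G1 X190.780 Y57.371 F1782
M5
G0 X217.083 Y30.709
M4 S462
G1 X57.555 Y52.843 F1782
G1 X68.382 Y121.358 F1782
G1 X239.925 Y31.070 F1782
G1 X266.914 Y59.151 F1782
M5
G0 X195.326 Y78.205
M4 S462
G1 X319.203 Y8.476 F1782
G1 X29.819 Y78.791 F1782
G1 X152.377 Y36.463 F1782
G1 X17.039 Y75.491 F1782
G1 X244.954 Y38.095 F1782
M5
G0 X0.000 Y0.000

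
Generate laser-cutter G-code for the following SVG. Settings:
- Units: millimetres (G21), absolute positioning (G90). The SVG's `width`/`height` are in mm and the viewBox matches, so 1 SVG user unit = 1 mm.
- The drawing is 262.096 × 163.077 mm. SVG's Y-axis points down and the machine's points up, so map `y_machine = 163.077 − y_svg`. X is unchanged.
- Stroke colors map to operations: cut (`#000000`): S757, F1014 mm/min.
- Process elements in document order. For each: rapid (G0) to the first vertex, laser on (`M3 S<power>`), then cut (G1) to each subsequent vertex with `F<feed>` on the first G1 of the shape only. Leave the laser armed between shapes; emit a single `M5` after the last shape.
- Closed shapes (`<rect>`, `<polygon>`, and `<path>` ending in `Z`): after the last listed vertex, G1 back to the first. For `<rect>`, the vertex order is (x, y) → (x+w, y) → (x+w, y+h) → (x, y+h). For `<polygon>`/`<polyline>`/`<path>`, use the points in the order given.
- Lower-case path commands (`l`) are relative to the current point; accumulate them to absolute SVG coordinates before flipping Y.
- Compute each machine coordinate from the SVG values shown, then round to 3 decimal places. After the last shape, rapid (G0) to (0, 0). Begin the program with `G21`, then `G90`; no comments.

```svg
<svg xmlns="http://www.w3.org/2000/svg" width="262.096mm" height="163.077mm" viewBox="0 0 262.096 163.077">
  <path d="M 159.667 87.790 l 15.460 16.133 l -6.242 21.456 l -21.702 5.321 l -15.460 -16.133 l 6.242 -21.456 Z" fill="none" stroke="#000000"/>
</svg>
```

G21
G90
G0 X159.667 Y75.287
M3 S757
G1 X175.127 Y59.154 F1014
G1 X168.885 Y37.698
G1 X147.183 Y32.377
G1 X131.723 Y48.510
G1 X137.965 Y69.966
G1 X159.667 Y75.287
M5
G0 X0.000 Y0.000

Since the viewBox matches the mm dimensions, user units are millimetres directly. The only transform is the Y-flip y_m = 163.077 − y_svg.

Shape 1 is a regular polygon drawn with `<path>`. Its stroke #000000 means cut at S757, F1014. After flipping Y the toolpath is (159.667,75.287) → (175.127,59.154) → (168.885,37.698) → (147.183,32.377) → (131.723,48.510) → (137.965,69.966) → (159.667,75.287), returning to the start.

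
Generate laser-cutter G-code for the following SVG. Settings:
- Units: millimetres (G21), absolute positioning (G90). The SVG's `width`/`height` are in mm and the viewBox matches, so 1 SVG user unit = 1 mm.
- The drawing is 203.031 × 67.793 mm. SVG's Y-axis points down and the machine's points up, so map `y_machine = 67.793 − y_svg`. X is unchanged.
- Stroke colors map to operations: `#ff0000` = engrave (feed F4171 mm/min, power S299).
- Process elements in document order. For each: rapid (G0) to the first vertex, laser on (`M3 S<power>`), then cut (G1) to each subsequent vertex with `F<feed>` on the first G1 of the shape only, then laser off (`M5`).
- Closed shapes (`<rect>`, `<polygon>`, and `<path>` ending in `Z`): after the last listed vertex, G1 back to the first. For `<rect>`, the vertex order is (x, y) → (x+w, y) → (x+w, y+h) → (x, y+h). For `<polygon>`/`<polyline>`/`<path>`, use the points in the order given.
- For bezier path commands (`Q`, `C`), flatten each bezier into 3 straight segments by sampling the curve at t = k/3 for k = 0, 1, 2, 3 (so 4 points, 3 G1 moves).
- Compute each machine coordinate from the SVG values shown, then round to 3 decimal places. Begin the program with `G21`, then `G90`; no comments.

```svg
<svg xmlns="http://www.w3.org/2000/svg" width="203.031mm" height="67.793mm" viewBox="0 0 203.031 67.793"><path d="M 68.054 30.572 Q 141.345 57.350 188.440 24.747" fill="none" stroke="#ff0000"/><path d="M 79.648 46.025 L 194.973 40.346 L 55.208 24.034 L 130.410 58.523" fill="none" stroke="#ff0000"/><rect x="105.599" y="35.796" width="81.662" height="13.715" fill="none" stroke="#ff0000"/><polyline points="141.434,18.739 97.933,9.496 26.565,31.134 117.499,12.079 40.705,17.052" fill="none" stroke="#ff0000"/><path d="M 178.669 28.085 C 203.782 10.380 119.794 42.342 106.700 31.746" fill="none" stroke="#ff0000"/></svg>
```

viewBox `0 0 203.031 67.793` with mm width/height → 1 unit = 1 mm. Flip: y_m = 67.793 − y_svg.

**Shape 1** — `<path>` quadratic bezier, stroke `#ff0000` → engrave (S299, F4171). Control points (SVG): P0=(68.054,30.572), P1=(141.345,57.350), P2=(188.440,24.747); sampled at t=k/3. Machine vertices: (68.054,37.221) → (114.004,25.967) → (154.133,27.909) → (188.440,43.046). Open path.

**Shape 2** — `<path>` open polyline, stroke `#ff0000` → engrave (S299, F4171). Machine vertices: (79.648,21.768) → (194.973,27.447) → (55.208,43.759) → (130.410,9.270). Open path.

**Shape 3** — `<rect>` rectangle, stroke `#ff0000` → engrave (S299, F4171). Machine vertices: (105.599,31.997) → (187.261,31.997) → (187.261,18.282) → (105.599,18.282) → (105.599,31.997). Closed: final G1 returns to the first vertex.

**Shape 4** — `<polyline>` open polyline, stroke `#ff0000` → engrave (S299, F4171). Machine vertices: (141.434,49.054) → (97.933,58.297) → (26.565,36.659) → (117.499,55.714) → (40.705,50.741). Open path.

**Shape 5** — `<path>` cubic bezier, stroke `#ff0000` → engrave (S299, F4171). Control points (SVG): P0=(178.669,28.085), P1=(203.782,10.380), P2=(119.794,42.342), P3=(106.700,31.746); sampled at t=k/3. Machine vertices: (178.669,39.708) → (174.081,44.273) → (136.759,36.221) → (106.700,36.047). Open path.

G21
G90
G0 X68.054 Y37.221
M3 S299
G1 X114.004 Y25.967 F4171
G1 X154.133 Y27.909
G1 X188.440 Y43.046
M5
G0 X79.648 Y21.768
M3 S299
G1 X194.973 Y27.447 F4171
G1 X55.208 Y43.759
G1 X130.410 Y9.270
M5
G0 X105.599 Y31.997
M3 S299
G1 X187.261 Y31.997 F4171
G1 X187.261 Y18.282
G1 X105.599 Y18.282
G1 X105.599 Y31.997
M5
G0 X141.434 Y49.054
M3 S299
G1 X97.933 Y58.297 F4171
G1 X26.565 Y36.659
G1 X117.499 Y55.714
G1 X40.705 Y50.741
M5
G0 X178.669 Y39.708
M3 S299
G1 X174.081 Y44.273 F4171
G1 X136.759 Y36.221
G1 X106.700 Y36.047
M5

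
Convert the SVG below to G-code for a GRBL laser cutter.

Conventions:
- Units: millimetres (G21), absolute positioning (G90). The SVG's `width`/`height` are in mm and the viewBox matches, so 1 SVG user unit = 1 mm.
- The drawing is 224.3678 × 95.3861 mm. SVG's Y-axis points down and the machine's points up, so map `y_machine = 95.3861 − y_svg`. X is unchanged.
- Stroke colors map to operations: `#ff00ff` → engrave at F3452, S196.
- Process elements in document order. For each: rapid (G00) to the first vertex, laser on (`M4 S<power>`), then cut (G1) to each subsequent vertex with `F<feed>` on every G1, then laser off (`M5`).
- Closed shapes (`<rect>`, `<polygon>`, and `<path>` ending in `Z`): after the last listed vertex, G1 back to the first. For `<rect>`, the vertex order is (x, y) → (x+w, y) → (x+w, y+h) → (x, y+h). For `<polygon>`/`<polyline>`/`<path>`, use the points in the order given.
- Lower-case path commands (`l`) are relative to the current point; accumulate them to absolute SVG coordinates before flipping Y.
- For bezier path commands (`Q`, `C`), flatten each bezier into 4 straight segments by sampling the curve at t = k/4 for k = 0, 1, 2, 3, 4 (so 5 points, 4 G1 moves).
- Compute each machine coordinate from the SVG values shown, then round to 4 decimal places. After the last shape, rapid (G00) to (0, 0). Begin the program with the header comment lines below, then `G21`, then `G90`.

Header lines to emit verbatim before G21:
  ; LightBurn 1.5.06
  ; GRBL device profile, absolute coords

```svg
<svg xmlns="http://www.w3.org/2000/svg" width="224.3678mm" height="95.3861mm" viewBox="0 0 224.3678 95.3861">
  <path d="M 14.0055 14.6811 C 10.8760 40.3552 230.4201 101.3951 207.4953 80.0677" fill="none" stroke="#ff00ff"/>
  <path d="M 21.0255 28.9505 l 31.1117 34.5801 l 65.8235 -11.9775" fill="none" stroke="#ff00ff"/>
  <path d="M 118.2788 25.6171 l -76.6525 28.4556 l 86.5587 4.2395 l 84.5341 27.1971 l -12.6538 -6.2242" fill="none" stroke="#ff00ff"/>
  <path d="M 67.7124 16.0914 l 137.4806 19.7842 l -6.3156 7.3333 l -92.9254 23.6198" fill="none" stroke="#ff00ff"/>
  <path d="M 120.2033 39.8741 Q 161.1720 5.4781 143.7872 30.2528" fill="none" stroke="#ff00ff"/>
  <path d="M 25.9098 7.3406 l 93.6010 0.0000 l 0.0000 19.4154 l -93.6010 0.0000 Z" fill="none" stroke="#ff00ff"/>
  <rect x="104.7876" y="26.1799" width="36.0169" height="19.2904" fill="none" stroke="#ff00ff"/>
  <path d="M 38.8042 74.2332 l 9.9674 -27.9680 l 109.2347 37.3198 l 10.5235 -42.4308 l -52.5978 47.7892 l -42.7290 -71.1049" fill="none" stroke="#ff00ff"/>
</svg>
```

1 u = 1 mm; y_m = 95.3861 − y.

[1] `<path>` cubic bezier, #ff00ff→engrave S196 F3452: (14.0055,80.7050) → (46.1418,56.6579) → (118.1736,30.3861) → (186.4938,12.9271) → (207.4953,15.3184)

[2] `<path>` open polyline, #ff00ff→engrave S196 F3452: (21.0255,66.4356) → (52.1372,31.8555) → (117.9607,43.8330)

[3] `<path>` open polyline, #ff00ff→engrave S196 F3452: (118.2788,69.7690) → (41.6263,41.3134) → (128.1850,37.0739) → (212.7191,9.8768) → (200.0653,16.1010)

[4] `<path>` open polyline, #ff00ff→engrave S196 F3452: (67.7124,79.2947) → (205.1930,59.5105) → (198.8774,52.1772) → (105.9520,28.5574)

[5] `<path>` quadratic bezier, #ff00ff→engrave S196 F3452: (120.2033,55.5120) → (137.0406,69.0118) → (146.5836,75.1153) → (148.8325,73.8225) → (143.7872,65.1333)

[6] `<path>` rectangle, #ff00ff→engrave S196 F3452: (25.9098,88.0455) → (119.5108,88.0455) → (119.5108,68.6301) → (25.9098,68.6301) → (25.9098,88.0455) (closed)

[7] `<rect>` rectangle, #ff00ff→engrave S196 F3452: (104.7876,69.2062) → (140.8045,69.2062) → (140.8045,49.9158) → (104.7876,49.9158) → (104.7876,69.2062) (closed)

[8] `<path>` open polyline, #ff00ff→engrave S196 F3452: (38.8042,21.1529) → (48.7716,49.1209) → (158.0063,11.8011) → (168.5298,54.2319) → (115.9320,6.4427) → (73.2030,77.5476)

; LightBurn 1.5.06
; GRBL device profile, absolute coords
G21
G90
G00 X14.0055 Y80.7050
M4 S196
G1 X46.1418 Y56.6579 F3452
G1 X118.1736 Y30.3861 F3452
G1 X186.4938 Y12.9271 F3452
G1 X207.4953 Y15.3184 F3452
M5
G00 X21.0255 Y66.4356
M4 S196
G1 X52.1372 Y31.8555 F3452
G1 X117.9607 Y43.8330 F3452
M5
G00 X118.2788 Y69.7690
M4 S196
G1 X41.6263 Y41.3134 F3452
G1 X128.1850 Y37.0739 F3452
G1 X212.7191 Y9.8768 F3452
G1 X200.0653 Y16.1010 F3452
M5
G00 X67.7124 Y79.2947
M4 S196
G1 X205.1930 Y59.5105 F3452
G1 X198.8774 Y52.1772 F3452
G1 X105.9520 Y28.5574 F3452
M5
G00 X120.2033 Y55.5120
M4 S196
G1 X137.0406 Y69.0118 F3452
G1 X146.5836 Y75.1153 F3452
G1 X148.8325 Y73.8225 F3452
G1 X143.7872 Y65.1333 F3452
M5
G00 X25.9098 Y88.0455
M4 S196
G1 X119.5108 Y88.0455 F3452
G1 X119.5108 Y68.6301 F3452
G1 X25.9098 Y68.6301 F3452
G1 X25.9098 Y88.0455 F3452
M5
G00 X104.7876 Y69.2062
M4 S196
G1 X140.8045 Y69.2062 F3452
G1 X140.8045 Y49.9158 F3452
G1 X104.7876 Y49.9158 F3452
G1 X104.7876 Y69.2062 F3452
M5
G00 X38.8042 Y21.1529
M4 S196
G1 X48.7716 Y49.1209 F3452
G1 X158.0063 Y11.8011 F3452
G1 X168.5298 Y54.2319 F3452
G1 X115.9320 Y6.4427 F3452
G1 X73.2030 Y77.5476 F3452
M5
G00 X0.0000 Y0.0000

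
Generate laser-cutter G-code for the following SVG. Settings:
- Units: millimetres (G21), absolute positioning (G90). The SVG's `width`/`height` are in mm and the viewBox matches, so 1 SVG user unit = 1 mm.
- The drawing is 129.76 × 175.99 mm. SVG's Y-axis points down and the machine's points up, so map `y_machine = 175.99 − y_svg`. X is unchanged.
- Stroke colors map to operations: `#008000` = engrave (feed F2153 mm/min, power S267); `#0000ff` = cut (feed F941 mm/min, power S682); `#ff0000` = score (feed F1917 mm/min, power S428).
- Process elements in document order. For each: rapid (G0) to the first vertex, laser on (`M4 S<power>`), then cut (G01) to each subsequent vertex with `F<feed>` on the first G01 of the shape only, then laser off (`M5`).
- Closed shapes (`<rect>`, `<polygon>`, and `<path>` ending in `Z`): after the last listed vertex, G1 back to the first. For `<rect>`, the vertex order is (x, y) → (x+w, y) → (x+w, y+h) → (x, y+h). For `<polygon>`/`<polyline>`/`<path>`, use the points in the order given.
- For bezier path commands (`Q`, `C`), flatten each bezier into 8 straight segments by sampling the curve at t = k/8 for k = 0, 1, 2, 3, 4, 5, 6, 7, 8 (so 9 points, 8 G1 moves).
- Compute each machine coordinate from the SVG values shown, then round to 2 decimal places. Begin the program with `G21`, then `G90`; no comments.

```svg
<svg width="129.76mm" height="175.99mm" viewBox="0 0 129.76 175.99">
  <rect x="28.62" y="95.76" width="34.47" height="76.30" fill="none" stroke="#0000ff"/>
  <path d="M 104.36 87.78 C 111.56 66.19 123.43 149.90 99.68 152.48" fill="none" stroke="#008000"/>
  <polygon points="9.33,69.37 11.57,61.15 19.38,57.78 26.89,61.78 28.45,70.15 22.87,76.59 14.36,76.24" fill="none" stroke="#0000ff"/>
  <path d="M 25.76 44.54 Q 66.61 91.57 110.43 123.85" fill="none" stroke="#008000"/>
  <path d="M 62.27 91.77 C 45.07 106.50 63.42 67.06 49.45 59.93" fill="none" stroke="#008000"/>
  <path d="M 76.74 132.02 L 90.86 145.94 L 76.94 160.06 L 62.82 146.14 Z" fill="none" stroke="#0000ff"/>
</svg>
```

viewBox `0 0 129.76 175.99` with mm width/height → 1 unit = 1 mm. Flip: y_m = 175.99 − y_svg.

**Shape 1** — `<rect>` rectangle, stroke `#0000ff` → cut (S682, F941). Machine vertices: (28.62,80.23) → (63.09,80.23) → (63.09,3.93) → (28.62,3.93) → (28.62,80.23). Closed: final G1 returns to the first vertex.

**Shape 2** — `<path>` cubic bezier, stroke `#008000` → engrave (S267, F2153). Control points (SVG): P0=(104.36,87.78), P1=(111.56,66.19), P2=(123.43,149.90), P3=(99.68,152.48); sampled at t=k/8. Machine vertices: (104.36,88.21) → (107.20,91.73) → (110.01,87.57) → (112.31,77.91) → (113.63,64.92) → (113.50,50.81) → (111.44,37.74) → (107.00,27.92) → (99.68,23.51). Open path.

**Shape 3** — `<polygon>` regular polygon, stroke `#0000ff` → cut (S682, F941). Machine vertices: (9.33,106.62) → (11.57,114.84) → (19.38,118.21) → (26.89,114.21) → (28.45,105.84) → (22.87,99.40) → (14.36,99.75) → (9.33,106.62). Closed: final G1 returns to the first vertex.

**Shape 4** — `<path>` quadratic bezier, stroke `#008000` → engrave (S267, F2153). Control points (SVG): P0=(25.76,44.54), P1=(66.61,91.57), P2=(110.43,123.85); sampled at t=k/8. Machine vertices: (25.76,131.45) → (36.02,119.92) → (46.37,108.86) → (56.82,98.25) → (67.35,88.11) → (77.98,78.42) → (88.71,69.20) → (99.52,60.44) → (110.43,52.14). Open path.

**Shape 5** — `<path>` cubic bezier, stroke `#008000` → engrave (S267, F2153). Control points (SVG): P0=(62.27,91.77), P1=(45.07,106.50), P2=(63.42,67.06), P3=(49.45,59.93); sampled at t=k/8. Machine vertices: (62.27,84.22) → (57.35,81.07) → (54.98,81.98) → (54.34,85.94) → (54.65,91.94) → (55.11,98.97) → (54.93,106.01) → (53.31,112.04) → (49.45,116.06). Open path.

**Shape 6** — `<path>` regular polygon, stroke `#0000ff` → cut (S682, F941). Machine vertices: (76.74,43.97) → (90.86,30.05) → (76.94,15.93) → (62.82,29.85) → (76.74,43.97). Closed: final G1 returns to the first vertex.

G21
G90
G0 X28.62 Y80.23
M4 S682
G01 X63.09 Y80.23 F941
G01 X63.09 Y3.93
G01 X28.62 Y3.93
G01 X28.62 Y80.23
M5
G0 X104.36 Y88.21
M4 S267
G01 X107.20 Y91.73 F2153
G01 X110.01 Y87.57
G01 X112.31 Y77.91
G01 X113.63 Y64.92
G01 X113.50 Y50.81
G01 X111.44 Y37.74
G01 X107.00 Y27.92
G01 X99.68 Y23.51
M5
G0 X9.33 Y106.62
M4 S682
G01 X11.57 Y114.84 F941
G01 X19.38 Y118.21
G01 X26.89 Y114.21
G01 X28.45 Y105.84
G01 X22.87 Y99.40
G01 X14.36 Y99.75
G01 X9.33 Y106.62
M5
G0 X25.76 Y131.45
M4 S267
G01 X36.02 Y119.92 F2153
G01 X46.37 Y108.86
G01 X56.82 Y98.25
G01 X67.35 Y88.11
G01 X77.98 Y78.42
G01 X88.71 Y69.20
G01 X99.52 Y60.44
G01 X110.43 Y52.14
M5
G0 X62.27 Y84.22
M4 S267
G01 X57.35 Y81.07 F2153
G01 X54.98 Y81.98
G01 X54.34 Y85.94
G01 X54.65 Y91.94
G01 X55.11 Y98.97
G01 X54.93 Y106.01
G01 X53.31 Y112.04
G01 X49.45 Y116.06
M5
G0 X76.74 Y43.97
M4 S682
G01 X90.86 Y30.05 F941
G01 X76.94 Y15.93
G01 X62.82 Y29.85
G01 X76.74 Y43.97
M5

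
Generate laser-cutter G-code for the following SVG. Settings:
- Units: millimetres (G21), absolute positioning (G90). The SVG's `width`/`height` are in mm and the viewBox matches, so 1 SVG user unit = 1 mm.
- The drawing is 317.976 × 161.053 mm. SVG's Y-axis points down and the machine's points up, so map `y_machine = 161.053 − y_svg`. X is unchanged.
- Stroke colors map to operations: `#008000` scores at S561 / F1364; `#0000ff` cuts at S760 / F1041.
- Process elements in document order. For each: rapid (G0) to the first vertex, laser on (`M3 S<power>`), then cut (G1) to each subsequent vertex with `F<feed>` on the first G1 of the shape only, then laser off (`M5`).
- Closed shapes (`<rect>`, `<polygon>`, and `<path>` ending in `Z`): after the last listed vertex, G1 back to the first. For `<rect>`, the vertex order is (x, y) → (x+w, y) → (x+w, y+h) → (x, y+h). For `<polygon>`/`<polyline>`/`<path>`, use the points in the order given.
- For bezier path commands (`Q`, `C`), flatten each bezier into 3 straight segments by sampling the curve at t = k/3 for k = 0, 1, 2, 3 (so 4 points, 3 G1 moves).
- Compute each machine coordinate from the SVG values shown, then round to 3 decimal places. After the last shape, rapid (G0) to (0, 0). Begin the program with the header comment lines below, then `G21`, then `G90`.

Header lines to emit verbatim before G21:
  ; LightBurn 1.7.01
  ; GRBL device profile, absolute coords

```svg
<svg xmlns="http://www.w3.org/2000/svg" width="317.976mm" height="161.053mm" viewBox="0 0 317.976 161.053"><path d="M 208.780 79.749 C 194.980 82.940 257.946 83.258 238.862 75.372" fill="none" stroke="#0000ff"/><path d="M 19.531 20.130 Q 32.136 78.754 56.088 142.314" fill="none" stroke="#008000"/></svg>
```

; LightBurn 1.7.01
; GRBL device profile, absolute coords
G21
G90
G0 X208.780 Y81.304
M3 S760
G1 X214.687 Y79.268 F1041
G1 X236.478 Y80.332
G1 X238.862 Y85.681
M5
G0 X19.531 Y140.923
M3 S561
G1 X29.195 Y101.292 F1364
G1 X41.381 Y60.564
G1 X56.088 Y18.739
M5
G0 X0.000 Y0.000

Since the viewBox matches the mm dimensions, user units are millimetres directly. The only transform is the Y-flip y_m = 161.053 − y_svg.

Shape 1 is a cubic bezier drawn with `<path>`. Its stroke #0000ff means cut at S760, F1041. After flipping Y the toolpath is (208.780,81.304) → (214.687,79.268) → (236.478,80.332) → (238.862,85.681).

Shape 2 is a quadratic bezier drawn with `<path>`. Its stroke #008000 means score at S561, F1364. After flipping Y the toolpath is (19.531,140.923) → (29.195,101.292) → (41.381,60.564) → (56.088,18.739).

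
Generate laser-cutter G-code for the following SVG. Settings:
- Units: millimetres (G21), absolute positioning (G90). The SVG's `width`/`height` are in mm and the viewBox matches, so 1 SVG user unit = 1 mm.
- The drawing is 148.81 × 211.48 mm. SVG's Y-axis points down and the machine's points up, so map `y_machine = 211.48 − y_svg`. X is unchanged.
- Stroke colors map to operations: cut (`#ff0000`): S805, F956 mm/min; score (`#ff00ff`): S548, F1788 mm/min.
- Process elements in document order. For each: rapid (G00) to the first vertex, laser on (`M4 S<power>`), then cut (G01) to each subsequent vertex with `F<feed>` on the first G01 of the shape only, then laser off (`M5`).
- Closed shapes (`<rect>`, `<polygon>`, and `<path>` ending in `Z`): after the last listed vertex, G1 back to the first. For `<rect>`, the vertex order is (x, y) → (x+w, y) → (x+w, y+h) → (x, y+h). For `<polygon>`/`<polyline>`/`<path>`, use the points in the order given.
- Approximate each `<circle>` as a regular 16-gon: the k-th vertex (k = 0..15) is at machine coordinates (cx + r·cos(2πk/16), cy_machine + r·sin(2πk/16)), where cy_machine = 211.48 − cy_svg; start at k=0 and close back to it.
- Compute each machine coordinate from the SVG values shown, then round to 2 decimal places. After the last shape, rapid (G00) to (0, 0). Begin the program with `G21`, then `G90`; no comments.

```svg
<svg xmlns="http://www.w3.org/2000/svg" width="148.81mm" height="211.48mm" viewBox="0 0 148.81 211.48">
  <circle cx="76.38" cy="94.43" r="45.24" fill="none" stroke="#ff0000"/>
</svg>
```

viewBox `0 0 148.81 211.48` with mm width/height → 1 unit = 1 mm. Flip: y_m = 211.48 − y_svg.

**Shape 1** — `<circle>` circle, stroke `#ff0000` → cut (S805, F956). Machine vertices: (121.62,117.05) → (118.18,134.36) → (108.37,149.04) → (93.69,158.85) → (76.38,162.29) → (59.07,158.85) → (44.39,149.04) → (34.58,134.36) → (31.14,117.05) → (34.58,99.74) → (44.39,85.06) → (59.07,75.25) → (76.38,71.81) → (93.69,75.25) → (108.37,85.06) → (118.18,99.74) → (121.62,117.05). Closed: final G1 returns to the first vertex.

G21
G90
G00 X121.62 Y117.05
M4 S805
G01 X118.18 Y134.36 F956
G01 X108.37 Y149.04
G01 X93.69 Y158.85
G01 X76.38 Y162.29
G01 X59.07 Y158.85
G01 X44.39 Y149.04
G01 X34.58 Y134.36
G01 X31.14 Y117.05
G01 X34.58 Y99.74
G01 X44.39 Y85.06
G01 X59.07 Y75.25
G01 X76.38 Y71.81
G01 X93.69 Y75.25
G01 X108.37 Y85.06
G01 X118.18 Y99.74
G01 X121.62 Y117.05
M5
G00 X0.00 Y0.00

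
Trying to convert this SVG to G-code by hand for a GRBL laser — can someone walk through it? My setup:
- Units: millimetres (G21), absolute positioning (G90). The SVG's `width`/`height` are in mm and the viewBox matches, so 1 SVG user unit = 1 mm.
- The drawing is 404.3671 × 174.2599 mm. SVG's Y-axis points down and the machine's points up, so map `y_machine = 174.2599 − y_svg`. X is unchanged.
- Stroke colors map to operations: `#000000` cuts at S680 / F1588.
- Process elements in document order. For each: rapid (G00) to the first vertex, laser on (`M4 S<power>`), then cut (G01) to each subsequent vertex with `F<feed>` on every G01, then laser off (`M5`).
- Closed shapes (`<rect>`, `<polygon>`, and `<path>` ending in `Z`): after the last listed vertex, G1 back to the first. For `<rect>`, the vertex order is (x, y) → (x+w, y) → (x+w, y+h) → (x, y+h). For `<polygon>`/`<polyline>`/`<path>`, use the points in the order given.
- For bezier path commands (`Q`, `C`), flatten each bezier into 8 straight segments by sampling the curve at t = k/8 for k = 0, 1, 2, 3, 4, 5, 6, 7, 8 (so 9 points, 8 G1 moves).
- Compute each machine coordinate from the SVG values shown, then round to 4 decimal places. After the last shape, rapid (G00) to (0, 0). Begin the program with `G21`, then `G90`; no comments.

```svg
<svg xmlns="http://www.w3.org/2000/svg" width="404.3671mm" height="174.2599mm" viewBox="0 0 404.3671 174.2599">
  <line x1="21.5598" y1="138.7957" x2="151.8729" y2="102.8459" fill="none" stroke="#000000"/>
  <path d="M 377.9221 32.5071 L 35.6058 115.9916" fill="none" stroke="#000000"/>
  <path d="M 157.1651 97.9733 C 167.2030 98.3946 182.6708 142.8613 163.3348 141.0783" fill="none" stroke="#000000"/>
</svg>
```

1 u = 1 mm; y_m = 174.2599 − y.

[1] `<line>` line segment, #000000→cut S680 F1588: (21.5598,35.4642) → (151.8729,71.4140)

[2] `<path>` line segment, #000000→cut S680 F1588: (377.9221,141.7528) → (35.6058,58.2683)

[3] `<path>` cubic bezier, #000000→cut S680 F1588: (157.1651,76.2866) → (161.1053,74.2403) → (165.0830,69.1230) → (168.6268,61.9926) → (171.2652,53.9075) → (172.5266,45.9257) → (171.9397,39.1053) → (169.0330,34.5046) → (163.3348,33.1816)

G21
G90
G00 X21.5598 Y35.4642
M4 S680
G01 X151.8729 Y71.4140 F1588
M5
G00 X377.9221 Y141.7528
M4 S680
G01 X35.6058 Y58.2683 F1588
M5
G00 X157.1651 Y76.2866
M4 S680
G01 X161.1053 Y74.2403 F1588
G01 X165.0830 Y69.1230 F1588
G01 X168.6268 Y61.9926 F1588
G01 X171.2652 Y53.9075 F1588
G01 X172.5266 Y45.9257 F1588
G01 X171.9397 Y39.1053 F1588
G01 X169.0330 Y34.5046 F1588
G01 X163.3348 Y33.1816 F1588
M5
G00 X0.0000 Y0.0000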